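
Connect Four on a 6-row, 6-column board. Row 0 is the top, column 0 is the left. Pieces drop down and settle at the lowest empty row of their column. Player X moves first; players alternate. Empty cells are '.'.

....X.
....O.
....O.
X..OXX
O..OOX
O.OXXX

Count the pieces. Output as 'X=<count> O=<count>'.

X=8 O=8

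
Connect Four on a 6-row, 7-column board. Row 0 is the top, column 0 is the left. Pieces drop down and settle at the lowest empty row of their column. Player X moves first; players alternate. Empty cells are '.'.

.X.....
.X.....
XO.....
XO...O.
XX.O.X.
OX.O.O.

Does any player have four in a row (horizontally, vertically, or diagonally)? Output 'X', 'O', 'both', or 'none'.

none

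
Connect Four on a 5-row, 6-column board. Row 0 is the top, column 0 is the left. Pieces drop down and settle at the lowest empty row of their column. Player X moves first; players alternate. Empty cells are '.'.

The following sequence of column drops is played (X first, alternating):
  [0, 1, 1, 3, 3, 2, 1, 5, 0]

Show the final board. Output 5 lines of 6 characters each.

Answer: ......
......
.X....
XX.X..
XOOO.O

Derivation:
Move 1: X drops in col 0, lands at row 4
Move 2: O drops in col 1, lands at row 4
Move 3: X drops in col 1, lands at row 3
Move 4: O drops in col 3, lands at row 4
Move 5: X drops in col 3, lands at row 3
Move 6: O drops in col 2, lands at row 4
Move 7: X drops in col 1, lands at row 2
Move 8: O drops in col 5, lands at row 4
Move 9: X drops in col 0, lands at row 3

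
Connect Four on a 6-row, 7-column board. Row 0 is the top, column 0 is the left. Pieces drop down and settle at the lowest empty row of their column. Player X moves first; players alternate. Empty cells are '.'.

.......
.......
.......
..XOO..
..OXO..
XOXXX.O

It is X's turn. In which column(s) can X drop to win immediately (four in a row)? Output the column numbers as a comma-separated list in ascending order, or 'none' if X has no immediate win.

col 0: drop X → no win
col 1: drop X → no win
col 2: drop X → no win
col 3: drop X → no win
col 4: drop X → no win
col 5: drop X → WIN!
col 6: drop X → no win

Answer: 5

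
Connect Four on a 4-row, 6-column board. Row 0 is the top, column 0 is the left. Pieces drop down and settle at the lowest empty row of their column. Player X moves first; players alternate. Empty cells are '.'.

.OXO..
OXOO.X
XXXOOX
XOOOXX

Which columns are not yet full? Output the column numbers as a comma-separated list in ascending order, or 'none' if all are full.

col 0: top cell = '.' → open
col 1: top cell = 'O' → FULL
col 2: top cell = 'X' → FULL
col 3: top cell = 'O' → FULL
col 4: top cell = '.' → open
col 5: top cell = '.' → open

Answer: 0,4,5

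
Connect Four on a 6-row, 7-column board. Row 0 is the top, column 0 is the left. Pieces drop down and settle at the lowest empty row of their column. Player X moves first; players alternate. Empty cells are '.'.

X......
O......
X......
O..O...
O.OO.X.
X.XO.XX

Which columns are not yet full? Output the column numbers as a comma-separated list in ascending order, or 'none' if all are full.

col 0: top cell = 'X' → FULL
col 1: top cell = '.' → open
col 2: top cell = '.' → open
col 3: top cell = '.' → open
col 4: top cell = '.' → open
col 5: top cell = '.' → open
col 6: top cell = '.' → open

Answer: 1,2,3,4,5,6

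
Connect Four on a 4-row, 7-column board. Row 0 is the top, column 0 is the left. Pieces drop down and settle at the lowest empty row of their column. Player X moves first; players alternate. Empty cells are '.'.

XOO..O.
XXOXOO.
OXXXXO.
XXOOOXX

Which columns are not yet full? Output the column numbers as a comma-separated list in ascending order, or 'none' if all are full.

Answer: 3,4,6

Derivation:
col 0: top cell = 'X' → FULL
col 1: top cell = 'O' → FULL
col 2: top cell = 'O' → FULL
col 3: top cell = '.' → open
col 4: top cell = '.' → open
col 5: top cell = 'O' → FULL
col 6: top cell = '.' → open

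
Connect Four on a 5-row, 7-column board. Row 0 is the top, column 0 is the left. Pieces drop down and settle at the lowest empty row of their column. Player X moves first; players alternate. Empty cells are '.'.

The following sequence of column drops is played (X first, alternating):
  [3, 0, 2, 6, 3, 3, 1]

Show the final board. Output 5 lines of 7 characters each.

Answer: .......
.......
...O...
...X...
OXXX..O

Derivation:
Move 1: X drops in col 3, lands at row 4
Move 2: O drops in col 0, lands at row 4
Move 3: X drops in col 2, lands at row 4
Move 4: O drops in col 6, lands at row 4
Move 5: X drops in col 3, lands at row 3
Move 6: O drops in col 3, lands at row 2
Move 7: X drops in col 1, lands at row 4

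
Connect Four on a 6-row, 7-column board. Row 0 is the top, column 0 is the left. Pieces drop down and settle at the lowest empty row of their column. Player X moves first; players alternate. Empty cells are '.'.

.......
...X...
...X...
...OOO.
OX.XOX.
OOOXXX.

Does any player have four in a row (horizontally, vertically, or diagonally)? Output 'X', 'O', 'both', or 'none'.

none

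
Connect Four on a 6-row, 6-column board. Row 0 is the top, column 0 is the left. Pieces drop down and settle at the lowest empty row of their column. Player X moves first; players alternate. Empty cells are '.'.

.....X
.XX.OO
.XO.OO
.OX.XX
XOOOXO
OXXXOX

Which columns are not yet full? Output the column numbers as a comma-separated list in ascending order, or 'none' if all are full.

col 0: top cell = '.' → open
col 1: top cell = '.' → open
col 2: top cell = '.' → open
col 3: top cell = '.' → open
col 4: top cell = '.' → open
col 5: top cell = 'X' → FULL

Answer: 0,1,2,3,4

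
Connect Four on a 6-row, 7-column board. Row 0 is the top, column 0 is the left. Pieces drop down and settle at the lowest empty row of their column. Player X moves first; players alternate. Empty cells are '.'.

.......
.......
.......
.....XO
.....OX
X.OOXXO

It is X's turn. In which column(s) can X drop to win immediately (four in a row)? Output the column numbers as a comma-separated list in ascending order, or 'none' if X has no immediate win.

Answer: none

Derivation:
col 0: drop X → no win
col 1: drop X → no win
col 2: drop X → no win
col 3: drop X → no win
col 4: drop X → no win
col 5: drop X → no win
col 6: drop X → no win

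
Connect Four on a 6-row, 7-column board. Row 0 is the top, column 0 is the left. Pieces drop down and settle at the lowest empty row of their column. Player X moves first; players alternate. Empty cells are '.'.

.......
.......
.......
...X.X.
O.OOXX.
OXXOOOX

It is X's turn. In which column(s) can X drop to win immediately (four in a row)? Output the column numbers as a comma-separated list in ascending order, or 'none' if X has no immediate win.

Answer: none

Derivation:
col 0: drop X → no win
col 1: drop X → no win
col 2: drop X → no win
col 3: drop X → no win
col 4: drop X → no win
col 5: drop X → no win
col 6: drop X → no win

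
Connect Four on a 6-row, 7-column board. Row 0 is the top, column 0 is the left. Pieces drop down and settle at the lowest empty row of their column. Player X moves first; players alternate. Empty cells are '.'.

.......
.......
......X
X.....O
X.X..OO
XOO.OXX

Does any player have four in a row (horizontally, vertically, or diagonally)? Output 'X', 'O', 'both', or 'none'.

none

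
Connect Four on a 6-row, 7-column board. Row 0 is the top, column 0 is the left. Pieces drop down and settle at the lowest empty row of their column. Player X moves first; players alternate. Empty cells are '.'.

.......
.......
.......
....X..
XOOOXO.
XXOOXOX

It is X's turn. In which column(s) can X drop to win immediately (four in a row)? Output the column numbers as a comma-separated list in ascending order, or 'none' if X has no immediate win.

col 0: drop X → no win
col 1: drop X → no win
col 2: drop X → no win
col 3: drop X → no win
col 4: drop X → WIN!
col 5: drop X → no win
col 6: drop X → no win

Answer: 4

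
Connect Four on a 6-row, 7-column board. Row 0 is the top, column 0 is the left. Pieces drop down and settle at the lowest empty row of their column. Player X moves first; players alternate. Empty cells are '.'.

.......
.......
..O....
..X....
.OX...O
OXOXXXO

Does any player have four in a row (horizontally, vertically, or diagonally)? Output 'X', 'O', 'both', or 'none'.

none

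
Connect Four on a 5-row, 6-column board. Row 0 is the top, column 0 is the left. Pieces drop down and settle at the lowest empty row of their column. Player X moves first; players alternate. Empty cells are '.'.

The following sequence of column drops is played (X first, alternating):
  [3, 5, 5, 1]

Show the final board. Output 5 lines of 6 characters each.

Move 1: X drops in col 3, lands at row 4
Move 2: O drops in col 5, lands at row 4
Move 3: X drops in col 5, lands at row 3
Move 4: O drops in col 1, lands at row 4

Answer: ......
......
......
.....X
.O.X.O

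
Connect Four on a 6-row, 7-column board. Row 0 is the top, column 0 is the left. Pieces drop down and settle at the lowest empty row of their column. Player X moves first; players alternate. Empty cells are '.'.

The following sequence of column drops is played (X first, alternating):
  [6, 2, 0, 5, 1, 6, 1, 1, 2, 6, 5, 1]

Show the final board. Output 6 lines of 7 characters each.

Answer: .......
.......
.O.....
.O....O
.XX..XO
XXO..OX

Derivation:
Move 1: X drops in col 6, lands at row 5
Move 2: O drops in col 2, lands at row 5
Move 3: X drops in col 0, lands at row 5
Move 4: O drops in col 5, lands at row 5
Move 5: X drops in col 1, lands at row 5
Move 6: O drops in col 6, lands at row 4
Move 7: X drops in col 1, lands at row 4
Move 8: O drops in col 1, lands at row 3
Move 9: X drops in col 2, lands at row 4
Move 10: O drops in col 6, lands at row 3
Move 11: X drops in col 5, lands at row 4
Move 12: O drops in col 1, lands at row 2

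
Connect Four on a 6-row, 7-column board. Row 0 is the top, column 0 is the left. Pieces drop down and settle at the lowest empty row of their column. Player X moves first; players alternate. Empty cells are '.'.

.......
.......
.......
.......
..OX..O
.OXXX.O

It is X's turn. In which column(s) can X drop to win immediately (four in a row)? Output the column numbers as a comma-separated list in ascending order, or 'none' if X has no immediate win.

Answer: 5

Derivation:
col 0: drop X → no win
col 1: drop X → no win
col 2: drop X → no win
col 3: drop X → no win
col 4: drop X → no win
col 5: drop X → WIN!
col 6: drop X → no win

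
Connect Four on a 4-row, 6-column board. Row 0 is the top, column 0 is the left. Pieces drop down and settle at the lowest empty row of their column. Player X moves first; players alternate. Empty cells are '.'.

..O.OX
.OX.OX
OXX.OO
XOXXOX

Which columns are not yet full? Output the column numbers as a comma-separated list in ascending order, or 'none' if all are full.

col 0: top cell = '.' → open
col 1: top cell = '.' → open
col 2: top cell = 'O' → FULL
col 3: top cell = '.' → open
col 4: top cell = 'O' → FULL
col 5: top cell = 'X' → FULL

Answer: 0,1,3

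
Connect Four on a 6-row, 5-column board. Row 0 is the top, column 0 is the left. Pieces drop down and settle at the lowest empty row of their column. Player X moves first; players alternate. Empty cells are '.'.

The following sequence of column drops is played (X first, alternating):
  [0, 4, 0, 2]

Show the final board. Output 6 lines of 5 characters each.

Move 1: X drops in col 0, lands at row 5
Move 2: O drops in col 4, lands at row 5
Move 3: X drops in col 0, lands at row 4
Move 4: O drops in col 2, lands at row 5

Answer: .....
.....
.....
.....
X....
X.O.O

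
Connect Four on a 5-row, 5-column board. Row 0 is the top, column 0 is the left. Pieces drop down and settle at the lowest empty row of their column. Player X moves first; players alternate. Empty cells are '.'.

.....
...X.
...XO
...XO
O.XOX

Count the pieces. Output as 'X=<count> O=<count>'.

X=5 O=4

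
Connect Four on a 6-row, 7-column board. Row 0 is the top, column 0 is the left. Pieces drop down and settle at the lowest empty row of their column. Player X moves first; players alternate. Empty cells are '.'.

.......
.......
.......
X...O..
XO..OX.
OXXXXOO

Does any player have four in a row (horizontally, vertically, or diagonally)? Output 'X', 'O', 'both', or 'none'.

X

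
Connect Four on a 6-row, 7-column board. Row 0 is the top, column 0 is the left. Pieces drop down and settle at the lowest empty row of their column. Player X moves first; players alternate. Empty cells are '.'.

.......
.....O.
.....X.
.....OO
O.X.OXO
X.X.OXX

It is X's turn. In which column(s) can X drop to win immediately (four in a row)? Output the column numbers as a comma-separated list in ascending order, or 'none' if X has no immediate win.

col 0: drop X → no win
col 1: drop X → no win
col 2: drop X → no win
col 3: drop X → no win
col 4: drop X → no win
col 5: drop X → no win
col 6: drop X → no win

Answer: none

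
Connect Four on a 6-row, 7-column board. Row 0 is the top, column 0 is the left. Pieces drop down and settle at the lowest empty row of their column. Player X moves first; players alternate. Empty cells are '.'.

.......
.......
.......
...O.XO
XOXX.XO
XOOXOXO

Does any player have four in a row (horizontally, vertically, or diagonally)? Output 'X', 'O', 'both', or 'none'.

none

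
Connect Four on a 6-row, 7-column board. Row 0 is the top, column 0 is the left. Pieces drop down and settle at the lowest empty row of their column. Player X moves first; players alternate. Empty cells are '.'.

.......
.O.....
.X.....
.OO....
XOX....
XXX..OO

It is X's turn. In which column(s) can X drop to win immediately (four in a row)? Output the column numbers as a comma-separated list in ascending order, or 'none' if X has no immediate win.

Answer: 3

Derivation:
col 0: drop X → no win
col 1: drop X → no win
col 2: drop X → no win
col 3: drop X → WIN!
col 4: drop X → no win
col 5: drop X → no win
col 6: drop X → no win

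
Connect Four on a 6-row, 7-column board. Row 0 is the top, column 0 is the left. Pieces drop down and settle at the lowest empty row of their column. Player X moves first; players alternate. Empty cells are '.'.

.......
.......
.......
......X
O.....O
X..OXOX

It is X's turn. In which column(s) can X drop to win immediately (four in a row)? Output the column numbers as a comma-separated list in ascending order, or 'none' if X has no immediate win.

col 0: drop X → no win
col 1: drop X → no win
col 2: drop X → no win
col 3: drop X → no win
col 4: drop X → no win
col 5: drop X → no win
col 6: drop X → no win

Answer: none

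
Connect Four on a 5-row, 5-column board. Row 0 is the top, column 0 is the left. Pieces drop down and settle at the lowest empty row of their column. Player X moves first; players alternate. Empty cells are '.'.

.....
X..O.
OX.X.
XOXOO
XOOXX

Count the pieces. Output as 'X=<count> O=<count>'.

X=8 O=7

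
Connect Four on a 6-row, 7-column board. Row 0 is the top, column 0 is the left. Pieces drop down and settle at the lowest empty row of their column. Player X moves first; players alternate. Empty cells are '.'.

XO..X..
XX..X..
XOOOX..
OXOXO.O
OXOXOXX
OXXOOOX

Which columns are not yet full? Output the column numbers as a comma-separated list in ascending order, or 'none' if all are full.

col 0: top cell = 'X' → FULL
col 1: top cell = 'O' → FULL
col 2: top cell = '.' → open
col 3: top cell = '.' → open
col 4: top cell = 'X' → FULL
col 5: top cell = '.' → open
col 6: top cell = '.' → open

Answer: 2,3,5,6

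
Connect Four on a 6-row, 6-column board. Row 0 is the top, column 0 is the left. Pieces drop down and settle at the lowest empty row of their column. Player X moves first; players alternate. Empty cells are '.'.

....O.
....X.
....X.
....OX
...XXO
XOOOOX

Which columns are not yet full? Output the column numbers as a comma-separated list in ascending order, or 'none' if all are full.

Answer: 0,1,2,3,5

Derivation:
col 0: top cell = '.' → open
col 1: top cell = '.' → open
col 2: top cell = '.' → open
col 3: top cell = '.' → open
col 4: top cell = 'O' → FULL
col 5: top cell = '.' → open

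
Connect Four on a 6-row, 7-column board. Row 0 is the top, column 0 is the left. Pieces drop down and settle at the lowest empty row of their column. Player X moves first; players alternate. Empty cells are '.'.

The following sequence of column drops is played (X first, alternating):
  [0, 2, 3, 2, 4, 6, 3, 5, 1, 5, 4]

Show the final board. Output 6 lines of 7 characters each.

Answer: .......
.......
.......
.......
..OXXO.
XXOXXOO

Derivation:
Move 1: X drops in col 0, lands at row 5
Move 2: O drops in col 2, lands at row 5
Move 3: X drops in col 3, lands at row 5
Move 4: O drops in col 2, lands at row 4
Move 5: X drops in col 4, lands at row 5
Move 6: O drops in col 6, lands at row 5
Move 7: X drops in col 3, lands at row 4
Move 8: O drops in col 5, lands at row 5
Move 9: X drops in col 1, lands at row 5
Move 10: O drops in col 5, lands at row 4
Move 11: X drops in col 4, lands at row 4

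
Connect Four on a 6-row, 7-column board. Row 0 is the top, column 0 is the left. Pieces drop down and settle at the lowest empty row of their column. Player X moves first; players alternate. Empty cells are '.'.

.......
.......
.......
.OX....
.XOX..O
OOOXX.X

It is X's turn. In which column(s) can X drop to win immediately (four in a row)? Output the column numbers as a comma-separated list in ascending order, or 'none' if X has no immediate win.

Answer: 1,5

Derivation:
col 0: drop X → no win
col 1: drop X → WIN!
col 2: drop X → no win
col 3: drop X → no win
col 4: drop X → no win
col 5: drop X → WIN!
col 6: drop X → no win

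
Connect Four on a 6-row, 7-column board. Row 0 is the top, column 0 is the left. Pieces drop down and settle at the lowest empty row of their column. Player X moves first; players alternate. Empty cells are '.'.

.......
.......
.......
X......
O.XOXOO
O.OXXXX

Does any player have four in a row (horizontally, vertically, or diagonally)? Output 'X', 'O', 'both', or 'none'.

X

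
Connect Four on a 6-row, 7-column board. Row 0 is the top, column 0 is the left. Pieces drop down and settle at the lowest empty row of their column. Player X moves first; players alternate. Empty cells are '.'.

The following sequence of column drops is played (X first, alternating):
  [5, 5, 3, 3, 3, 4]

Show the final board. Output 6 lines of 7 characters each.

Move 1: X drops in col 5, lands at row 5
Move 2: O drops in col 5, lands at row 4
Move 3: X drops in col 3, lands at row 5
Move 4: O drops in col 3, lands at row 4
Move 5: X drops in col 3, lands at row 3
Move 6: O drops in col 4, lands at row 5

Answer: .......
.......
.......
...X...
...O.O.
...XOX.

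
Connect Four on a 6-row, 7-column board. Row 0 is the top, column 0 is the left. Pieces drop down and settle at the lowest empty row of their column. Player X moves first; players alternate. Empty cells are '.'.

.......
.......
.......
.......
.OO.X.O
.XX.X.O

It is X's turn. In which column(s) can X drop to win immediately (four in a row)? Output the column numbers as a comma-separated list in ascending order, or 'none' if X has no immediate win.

Answer: 3

Derivation:
col 0: drop X → no win
col 1: drop X → no win
col 2: drop X → no win
col 3: drop X → WIN!
col 4: drop X → no win
col 5: drop X → no win
col 6: drop X → no win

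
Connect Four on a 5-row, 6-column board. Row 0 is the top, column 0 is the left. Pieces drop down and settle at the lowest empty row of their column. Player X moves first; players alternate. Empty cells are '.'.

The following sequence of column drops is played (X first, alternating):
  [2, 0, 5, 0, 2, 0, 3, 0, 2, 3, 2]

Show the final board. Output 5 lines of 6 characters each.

Move 1: X drops in col 2, lands at row 4
Move 2: O drops in col 0, lands at row 4
Move 3: X drops in col 5, lands at row 4
Move 4: O drops in col 0, lands at row 3
Move 5: X drops in col 2, lands at row 3
Move 6: O drops in col 0, lands at row 2
Move 7: X drops in col 3, lands at row 4
Move 8: O drops in col 0, lands at row 1
Move 9: X drops in col 2, lands at row 2
Move 10: O drops in col 3, lands at row 3
Move 11: X drops in col 2, lands at row 1

Answer: ......
O.X...
O.X...
O.XO..
O.XX.X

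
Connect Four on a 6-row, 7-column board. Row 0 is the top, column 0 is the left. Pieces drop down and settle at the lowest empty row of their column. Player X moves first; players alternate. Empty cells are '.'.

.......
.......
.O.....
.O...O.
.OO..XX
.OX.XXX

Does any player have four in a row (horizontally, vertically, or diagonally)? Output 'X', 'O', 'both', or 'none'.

O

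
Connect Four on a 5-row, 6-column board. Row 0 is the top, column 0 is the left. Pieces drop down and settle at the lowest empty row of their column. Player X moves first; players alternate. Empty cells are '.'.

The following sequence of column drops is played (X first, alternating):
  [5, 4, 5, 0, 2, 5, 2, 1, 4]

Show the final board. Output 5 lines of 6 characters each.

Answer: ......
......
.....O
..X.XX
OOX.OX

Derivation:
Move 1: X drops in col 5, lands at row 4
Move 2: O drops in col 4, lands at row 4
Move 3: X drops in col 5, lands at row 3
Move 4: O drops in col 0, lands at row 4
Move 5: X drops in col 2, lands at row 4
Move 6: O drops in col 5, lands at row 2
Move 7: X drops in col 2, lands at row 3
Move 8: O drops in col 1, lands at row 4
Move 9: X drops in col 4, lands at row 3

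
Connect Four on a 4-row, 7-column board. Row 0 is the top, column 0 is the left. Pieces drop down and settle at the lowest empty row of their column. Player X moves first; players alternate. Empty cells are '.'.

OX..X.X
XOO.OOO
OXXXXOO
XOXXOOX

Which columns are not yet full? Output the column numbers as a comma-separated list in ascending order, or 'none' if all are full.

Answer: 2,3,5

Derivation:
col 0: top cell = 'O' → FULL
col 1: top cell = 'X' → FULL
col 2: top cell = '.' → open
col 3: top cell = '.' → open
col 4: top cell = 'X' → FULL
col 5: top cell = '.' → open
col 6: top cell = 'X' → FULL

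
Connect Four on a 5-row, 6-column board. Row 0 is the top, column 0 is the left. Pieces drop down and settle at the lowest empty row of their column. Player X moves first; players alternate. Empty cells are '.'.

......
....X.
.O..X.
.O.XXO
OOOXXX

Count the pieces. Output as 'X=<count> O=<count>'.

X=7 O=6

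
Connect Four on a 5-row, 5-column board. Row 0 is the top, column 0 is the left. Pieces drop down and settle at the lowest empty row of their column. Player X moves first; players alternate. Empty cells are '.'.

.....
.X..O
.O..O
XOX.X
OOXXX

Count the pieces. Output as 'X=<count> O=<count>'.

X=7 O=6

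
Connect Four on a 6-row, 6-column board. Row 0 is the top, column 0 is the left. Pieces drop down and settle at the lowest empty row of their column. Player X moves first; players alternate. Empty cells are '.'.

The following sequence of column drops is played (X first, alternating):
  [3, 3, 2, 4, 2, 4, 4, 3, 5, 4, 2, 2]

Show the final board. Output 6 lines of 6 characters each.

Move 1: X drops in col 3, lands at row 5
Move 2: O drops in col 3, lands at row 4
Move 3: X drops in col 2, lands at row 5
Move 4: O drops in col 4, lands at row 5
Move 5: X drops in col 2, lands at row 4
Move 6: O drops in col 4, lands at row 4
Move 7: X drops in col 4, lands at row 3
Move 8: O drops in col 3, lands at row 3
Move 9: X drops in col 5, lands at row 5
Move 10: O drops in col 4, lands at row 2
Move 11: X drops in col 2, lands at row 3
Move 12: O drops in col 2, lands at row 2

Answer: ......
......
..O.O.
..XOX.
..XOO.
..XXOX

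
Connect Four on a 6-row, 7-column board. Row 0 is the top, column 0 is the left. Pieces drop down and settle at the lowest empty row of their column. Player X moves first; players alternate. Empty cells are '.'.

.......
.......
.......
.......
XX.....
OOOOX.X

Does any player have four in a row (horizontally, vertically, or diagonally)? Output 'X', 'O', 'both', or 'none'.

O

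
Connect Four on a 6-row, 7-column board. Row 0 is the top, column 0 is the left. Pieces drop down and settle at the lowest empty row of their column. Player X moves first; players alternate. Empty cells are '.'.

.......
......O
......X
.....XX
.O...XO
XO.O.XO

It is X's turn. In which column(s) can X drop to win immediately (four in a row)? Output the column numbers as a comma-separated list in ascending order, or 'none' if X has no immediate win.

Answer: 5

Derivation:
col 0: drop X → no win
col 1: drop X → no win
col 2: drop X → no win
col 3: drop X → no win
col 4: drop X → no win
col 5: drop X → WIN!
col 6: drop X → no win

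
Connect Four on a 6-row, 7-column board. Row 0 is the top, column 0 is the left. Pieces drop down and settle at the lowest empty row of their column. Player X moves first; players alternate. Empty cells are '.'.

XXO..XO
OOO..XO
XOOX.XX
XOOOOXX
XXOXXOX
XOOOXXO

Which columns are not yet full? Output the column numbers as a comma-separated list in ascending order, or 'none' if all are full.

Answer: 3,4

Derivation:
col 0: top cell = 'X' → FULL
col 1: top cell = 'X' → FULL
col 2: top cell = 'O' → FULL
col 3: top cell = '.' → open
col 4: top cell = '.' → open
col 5: top cell = 'X' → FULL
col 6: top cell = 'O' → FULL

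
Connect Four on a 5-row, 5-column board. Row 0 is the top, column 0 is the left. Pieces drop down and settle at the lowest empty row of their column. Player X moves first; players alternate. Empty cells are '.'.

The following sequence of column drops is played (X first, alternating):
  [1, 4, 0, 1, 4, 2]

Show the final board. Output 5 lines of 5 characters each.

Move 1: X drops in col 1, lands at row 4
Move 2: O drops in col 4, lands at row 4
Move 3: X drops in col 0, lands at row 4
Move 4: O drops in col 1, lands at row 3
Move 5: X drops in col 4, lands at row 3
Move 6: O drops in col 2, lands at row 4

Answer: .....
.....
.....
.O..X
XXO.O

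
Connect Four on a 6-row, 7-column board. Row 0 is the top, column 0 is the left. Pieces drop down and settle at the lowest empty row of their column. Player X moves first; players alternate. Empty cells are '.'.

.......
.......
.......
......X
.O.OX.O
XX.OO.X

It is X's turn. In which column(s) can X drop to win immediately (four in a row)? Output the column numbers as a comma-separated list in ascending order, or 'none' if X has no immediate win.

col 0: drop X → no win
col 1: drop X → no win
col 2: drop X → no win
col 3: drop X → no win
col 4: drop X → no win
col 5: drop X → no win
col 6: drop X → no win

Answer: none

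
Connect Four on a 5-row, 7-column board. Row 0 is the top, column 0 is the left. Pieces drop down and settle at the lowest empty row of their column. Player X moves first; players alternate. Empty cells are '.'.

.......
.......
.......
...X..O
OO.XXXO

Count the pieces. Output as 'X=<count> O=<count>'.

X=4 O=4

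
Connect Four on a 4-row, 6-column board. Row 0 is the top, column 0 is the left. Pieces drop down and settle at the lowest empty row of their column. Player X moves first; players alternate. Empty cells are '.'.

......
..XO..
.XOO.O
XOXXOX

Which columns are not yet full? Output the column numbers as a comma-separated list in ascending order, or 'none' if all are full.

col 0: top cell = '.' → open
col 1: top cell = '.' → open
col 2: top cell = '.' → open
col 3: top cell = '.' → open
col 4: top cell = '.' → open
col 5: top cell = '.' → open

Answer: 0,1,2,3,4,5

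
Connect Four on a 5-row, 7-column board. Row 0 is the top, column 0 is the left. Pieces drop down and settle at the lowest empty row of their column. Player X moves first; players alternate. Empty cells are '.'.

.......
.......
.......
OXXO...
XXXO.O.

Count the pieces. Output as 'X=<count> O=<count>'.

X=5 O=4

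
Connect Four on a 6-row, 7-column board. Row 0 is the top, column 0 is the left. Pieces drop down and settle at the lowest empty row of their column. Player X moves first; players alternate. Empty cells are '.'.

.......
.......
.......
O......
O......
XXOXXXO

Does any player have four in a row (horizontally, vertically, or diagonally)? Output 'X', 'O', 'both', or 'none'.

none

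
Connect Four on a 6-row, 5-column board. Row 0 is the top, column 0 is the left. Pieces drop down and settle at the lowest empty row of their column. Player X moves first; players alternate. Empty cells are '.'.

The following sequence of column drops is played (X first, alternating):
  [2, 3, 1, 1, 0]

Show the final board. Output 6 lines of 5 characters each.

Answer: .....
.....
.....
.....
.O...
XXXO.

Derivation:
Move 1: X drops in col 2, lands at row 5
Move 2: O drops in col 3, lands at row 5
Move 3: X drops in col 1, lands at row 5
Move 4: O drops in col 1, lands at row 4
Move 5: X drops in col 0, lands at row 5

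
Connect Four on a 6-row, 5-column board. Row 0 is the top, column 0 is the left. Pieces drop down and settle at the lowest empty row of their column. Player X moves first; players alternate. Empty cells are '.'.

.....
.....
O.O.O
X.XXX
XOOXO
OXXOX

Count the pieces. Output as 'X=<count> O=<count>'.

X=9 O=8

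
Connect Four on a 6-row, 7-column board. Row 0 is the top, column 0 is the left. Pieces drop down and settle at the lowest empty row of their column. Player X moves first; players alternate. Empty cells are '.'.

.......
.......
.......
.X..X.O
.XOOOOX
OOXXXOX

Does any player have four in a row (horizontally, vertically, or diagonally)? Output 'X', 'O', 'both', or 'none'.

O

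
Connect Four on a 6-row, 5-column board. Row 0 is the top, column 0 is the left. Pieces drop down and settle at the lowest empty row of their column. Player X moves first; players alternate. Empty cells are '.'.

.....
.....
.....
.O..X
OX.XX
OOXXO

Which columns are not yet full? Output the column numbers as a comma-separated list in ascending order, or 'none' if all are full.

col 0: top cell = '.' → open
col 1: top cell = '.' → open
col 2: top cell = '.' → open
col 3: top cell = '.' → open
col 4: top cell = '.' → open

Answer: 0,1,2,3,4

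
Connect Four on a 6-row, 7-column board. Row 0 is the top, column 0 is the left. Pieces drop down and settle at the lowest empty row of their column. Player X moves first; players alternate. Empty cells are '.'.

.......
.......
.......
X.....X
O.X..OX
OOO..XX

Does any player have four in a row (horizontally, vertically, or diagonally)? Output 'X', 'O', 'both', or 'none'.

none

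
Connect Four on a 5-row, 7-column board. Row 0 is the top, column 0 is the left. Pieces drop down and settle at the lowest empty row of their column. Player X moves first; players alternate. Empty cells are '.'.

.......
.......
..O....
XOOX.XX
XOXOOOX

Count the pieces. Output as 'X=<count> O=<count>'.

X=7 O=7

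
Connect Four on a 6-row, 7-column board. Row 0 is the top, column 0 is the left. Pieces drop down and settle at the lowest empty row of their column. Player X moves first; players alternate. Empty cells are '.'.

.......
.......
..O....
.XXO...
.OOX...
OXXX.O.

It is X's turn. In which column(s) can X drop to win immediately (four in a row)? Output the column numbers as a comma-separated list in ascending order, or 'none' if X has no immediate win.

Answer: 4

Derivation:
col 0: drop X → no win
col 1: drop X → no win
col 2: drop X → no win
col 3: drop X → no win
col 4: drop X → WIN!
col 5: drop X → no win
col 6: drop X → no win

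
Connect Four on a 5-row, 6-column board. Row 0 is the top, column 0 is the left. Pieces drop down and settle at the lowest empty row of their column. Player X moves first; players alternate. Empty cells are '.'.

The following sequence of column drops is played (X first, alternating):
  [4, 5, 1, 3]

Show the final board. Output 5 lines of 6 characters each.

Answer: ......
......
......
......
.X.OXO

Derivation:
Move 1: X drops in col 4, lands at row 4
Move 2: O drops in col 5, lands at row 4
Move 3: X drops in col 1, lands at row 4
Move 4: O drops in col 3, lands at row 4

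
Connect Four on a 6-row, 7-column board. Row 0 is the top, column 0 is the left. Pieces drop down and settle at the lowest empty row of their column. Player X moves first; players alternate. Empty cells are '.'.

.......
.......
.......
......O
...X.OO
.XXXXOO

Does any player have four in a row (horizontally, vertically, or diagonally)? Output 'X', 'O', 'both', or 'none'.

X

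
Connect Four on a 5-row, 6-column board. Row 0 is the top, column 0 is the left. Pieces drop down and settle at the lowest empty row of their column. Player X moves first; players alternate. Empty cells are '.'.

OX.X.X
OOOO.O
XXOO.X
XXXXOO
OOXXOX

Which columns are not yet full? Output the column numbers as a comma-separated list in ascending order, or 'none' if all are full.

col 0: top cell = 'O' → FULL
col 1: top cell = 'X' → FULL
col 2: top cell = '.' → open
col 3: top cell = 'X' → FULL
col 4: top cell = '.' → open
col 5: top cell = 'X' → FULL

Answer: 2,4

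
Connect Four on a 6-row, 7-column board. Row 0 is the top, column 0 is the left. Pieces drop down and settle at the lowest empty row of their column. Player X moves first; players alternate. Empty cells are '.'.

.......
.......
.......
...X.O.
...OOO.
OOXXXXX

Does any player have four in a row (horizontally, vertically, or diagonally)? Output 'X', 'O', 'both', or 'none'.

X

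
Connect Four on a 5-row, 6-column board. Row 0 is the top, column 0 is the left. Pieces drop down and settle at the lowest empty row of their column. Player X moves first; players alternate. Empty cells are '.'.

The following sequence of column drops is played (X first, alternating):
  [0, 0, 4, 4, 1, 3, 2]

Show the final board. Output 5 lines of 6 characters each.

Answer: ......
......
......
O...O.
XXXOX.

Derivation:
Move 1: X drops in col 0, lands at row 4
Move 2: O drops in col 0, lands at row 3
Move 3: X drops in col 4, lands at row 4
Move 4: O drops in col 4, lands at row 3
Move 5: X drops in col 1, lands at row 4
Move 6: O drops in col 3, lands at row 4
Move 7: X drops in col 2, lands at row 4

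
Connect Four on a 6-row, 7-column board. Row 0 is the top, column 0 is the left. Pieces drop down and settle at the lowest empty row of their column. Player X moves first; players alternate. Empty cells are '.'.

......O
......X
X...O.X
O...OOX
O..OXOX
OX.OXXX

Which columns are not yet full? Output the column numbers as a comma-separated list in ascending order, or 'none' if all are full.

col 0: top cell = '.' → open
col 1: top cell = '.' → open
col 2: top cell = '.' → open
col 3: top cell = '.' → open
col 4: top cell = '.' → open
col 5: top cell = '.' → open
col 6: top cell = 'O' → FULL

Answer: 0,1,2,3,4,5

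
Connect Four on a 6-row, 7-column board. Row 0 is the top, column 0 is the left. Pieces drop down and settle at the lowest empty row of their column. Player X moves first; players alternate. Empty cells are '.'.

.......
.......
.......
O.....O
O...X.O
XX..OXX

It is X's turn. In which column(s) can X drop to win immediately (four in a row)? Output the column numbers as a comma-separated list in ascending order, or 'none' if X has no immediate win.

Answer: none

Derivation:
col 0: drop X → no win
col 1: drop X → no win
col 2: drop X → no win
col 3: drop X → no win
col 4: drop X → no win
col 5: drop X → no win
col 6: drop X → no win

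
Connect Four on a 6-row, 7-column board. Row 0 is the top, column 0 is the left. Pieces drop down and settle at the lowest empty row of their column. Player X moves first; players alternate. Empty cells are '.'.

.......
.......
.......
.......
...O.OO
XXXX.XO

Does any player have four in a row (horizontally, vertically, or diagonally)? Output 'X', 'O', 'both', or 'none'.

X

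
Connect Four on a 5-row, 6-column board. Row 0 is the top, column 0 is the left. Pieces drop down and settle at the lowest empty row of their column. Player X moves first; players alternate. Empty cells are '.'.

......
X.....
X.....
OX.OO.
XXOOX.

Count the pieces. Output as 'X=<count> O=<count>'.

X=6 O=5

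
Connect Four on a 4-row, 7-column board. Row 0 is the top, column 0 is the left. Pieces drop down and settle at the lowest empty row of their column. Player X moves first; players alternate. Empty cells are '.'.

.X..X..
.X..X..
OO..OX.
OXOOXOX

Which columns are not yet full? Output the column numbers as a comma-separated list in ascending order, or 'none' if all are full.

Answer: 0,2,3,5,6

Derivation:
col 0: top cell = '.' → open
col 1: top cell = 'X' → FULL
col 2: top cell = '.' → open
col 3: top cell = '.' → open
col 4: top cell = 'X' → FULL
col 5: top cell = '.' → open
col 6: top cell = '.' → open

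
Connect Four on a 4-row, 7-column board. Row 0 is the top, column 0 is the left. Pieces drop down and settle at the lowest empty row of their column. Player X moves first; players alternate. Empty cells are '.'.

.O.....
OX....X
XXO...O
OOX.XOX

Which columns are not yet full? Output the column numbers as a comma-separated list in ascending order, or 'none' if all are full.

Answer: 0,2,3,4,5,6

Derivation:
col 0: top cell = '.' → open
col 1: top cell = 'O' → FULL
col 2: top cell = '.' → open
col 3: top cell = '.' → open
col 4: top cell = '.' → open
col 5: top cell = '.' → open
col 6: top cell = '.' → open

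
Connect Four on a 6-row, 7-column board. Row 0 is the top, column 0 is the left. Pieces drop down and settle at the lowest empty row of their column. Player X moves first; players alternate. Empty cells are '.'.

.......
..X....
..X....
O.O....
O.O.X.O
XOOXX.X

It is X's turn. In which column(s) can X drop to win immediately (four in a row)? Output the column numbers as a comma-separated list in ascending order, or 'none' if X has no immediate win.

col 0: drop X → no win
col 1: drop X → no win
col 2: drop X → no win
col 3: drop X → no win
col 4: drop X → no win
col 5: drop X → WIN!
col 6: drop X → no win

Answer: 5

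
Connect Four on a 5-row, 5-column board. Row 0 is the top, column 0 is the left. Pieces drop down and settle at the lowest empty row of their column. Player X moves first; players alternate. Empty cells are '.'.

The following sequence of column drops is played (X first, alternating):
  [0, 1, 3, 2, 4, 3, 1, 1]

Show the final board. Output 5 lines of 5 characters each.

Answer: .....
.....
.O...
.X.O.
XOOXX

Derivation:
Move 1: X drops in col 0, lands at row 4
Move 2: O drops in col 1, lands at row 4
Move 3: X drops in col 3, lands at row 4
Move 4: O drops in col 2, lands at row 4
Move 5: X drops in col 4, lands at row 4
Move 6: O drops in col 3, lands at row 3
Move 7: X drops in col 1, lands at row 3
Move 8: O drops in col 1, lands at row 2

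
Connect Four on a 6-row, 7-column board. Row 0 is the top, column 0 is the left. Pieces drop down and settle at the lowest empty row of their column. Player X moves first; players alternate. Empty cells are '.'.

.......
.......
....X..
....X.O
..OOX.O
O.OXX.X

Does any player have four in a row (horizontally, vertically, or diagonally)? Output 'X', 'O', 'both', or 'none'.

X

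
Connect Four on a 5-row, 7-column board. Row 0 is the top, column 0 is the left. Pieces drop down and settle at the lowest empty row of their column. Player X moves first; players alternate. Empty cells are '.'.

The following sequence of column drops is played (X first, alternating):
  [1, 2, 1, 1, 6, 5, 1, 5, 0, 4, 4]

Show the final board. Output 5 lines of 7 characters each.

Answer: .......
.X.....
.O.....
.X..XO.
XXO.OOX

Derivation:
Move 1: X drops in col 1, lands at row 4
Move 2: O drops in col 2, lands at row 4
Move 3: X drops in col 1, lands at row 3
Move 4: O drops in col 1, lands at row 2
Move 5: X drops in col 6, lands at row 4
Move 6: O drops in col 5, lands at row 4
Move 7: X drops in col 1, lands at row 1
Move 8: O drops in col 5, lands at row 3
Move 9: X drops in col 0, lands at row 4
Move 10: O drops in col 4, lands at row 4
Move 11: X drops in col 4, lands at row 3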